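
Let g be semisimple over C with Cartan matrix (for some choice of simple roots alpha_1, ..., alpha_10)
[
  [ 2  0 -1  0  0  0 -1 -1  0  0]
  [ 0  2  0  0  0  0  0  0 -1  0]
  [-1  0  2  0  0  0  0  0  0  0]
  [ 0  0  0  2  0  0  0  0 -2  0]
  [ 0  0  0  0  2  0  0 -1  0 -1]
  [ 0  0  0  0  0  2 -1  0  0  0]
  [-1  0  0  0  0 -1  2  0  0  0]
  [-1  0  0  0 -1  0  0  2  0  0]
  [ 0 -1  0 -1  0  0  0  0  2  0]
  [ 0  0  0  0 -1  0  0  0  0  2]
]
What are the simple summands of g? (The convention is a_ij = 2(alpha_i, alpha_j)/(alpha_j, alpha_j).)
type C_3 + type E_7

The diagram associated to this matrix has two connected components: the simple roots {alpha_2, alpha_4, alpha_9} form a chain of 3 nodes with a double edge at one end; the terminal node there is the unique long simple root (C_3), and {alpha_1, alpha_3, alpha_5, alpha_6, alpha_7, alpha_8, alpha_10} form a chain of 6 nodes with one extra node attached to the third node from one end (E_7). A semisimple Lie algebra decomposes uniquely as the direct sum of simple ideals, one per connected component of its Dynkin diagram, so g ≅ C_3 ⊕ E_7 (dimension 21 + 133 = 154).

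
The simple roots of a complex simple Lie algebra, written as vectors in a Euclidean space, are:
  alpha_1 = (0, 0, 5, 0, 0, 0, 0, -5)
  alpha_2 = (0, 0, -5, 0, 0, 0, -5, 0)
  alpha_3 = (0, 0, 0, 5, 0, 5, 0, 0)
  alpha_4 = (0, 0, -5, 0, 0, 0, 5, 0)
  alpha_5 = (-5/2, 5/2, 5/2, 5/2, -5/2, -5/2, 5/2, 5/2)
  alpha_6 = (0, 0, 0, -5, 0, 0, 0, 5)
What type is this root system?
E_6

Compute the Cartan integers a_ij = 2(alpha_i, alpha_j)/(alpha_j, alpha_j); the resulting 6x6 Cartan matrix is
[[2, -1, 0, -1, 0, -1], [-1, 2, 0, 0, -1, 0], [0, 0, 2, 0, 0, -1], [-1, 0, 0, 2, 0, 0], [0, -1, 0, 0, 2, 0], [-1, 0, -1, 0, 0, 2]].
All simple roots have the same length, so the diagram is simply laced. The associated Dynkin diagram is a chain of 5 nodes with one extra node attached to the third node from one end (E_6), so the type is E_6.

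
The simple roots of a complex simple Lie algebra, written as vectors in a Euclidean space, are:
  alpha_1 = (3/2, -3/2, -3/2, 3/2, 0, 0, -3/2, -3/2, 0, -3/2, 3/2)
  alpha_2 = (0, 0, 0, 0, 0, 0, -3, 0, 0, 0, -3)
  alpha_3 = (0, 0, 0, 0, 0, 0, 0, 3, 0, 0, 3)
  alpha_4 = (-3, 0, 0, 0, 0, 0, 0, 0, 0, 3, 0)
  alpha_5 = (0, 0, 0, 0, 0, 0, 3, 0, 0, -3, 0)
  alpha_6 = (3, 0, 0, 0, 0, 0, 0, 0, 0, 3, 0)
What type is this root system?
E_6

Compute the Cartan integers a_ij = 2(alpha_i, alpha_j)/(alpha_j, alpha_j); the resulting 6x6 Cartan matrix is
[[2, 0, 0, -1, 0, 0], [0, 2, -1, 0, -1, 0], [0, -1, 2, 0, 0, 0], [-1, 0, 0, 2, -1, 0], [0, -1, 0, -1, 2, -1], [0, 0, 0, 0, -1, 2]].
All simple roots have the same length, so the diagram is simply laced. The associated Dynkin diagram is a chain of 5 nodes with one extra node attached to the third node from one end (E_6), so the type is E_6.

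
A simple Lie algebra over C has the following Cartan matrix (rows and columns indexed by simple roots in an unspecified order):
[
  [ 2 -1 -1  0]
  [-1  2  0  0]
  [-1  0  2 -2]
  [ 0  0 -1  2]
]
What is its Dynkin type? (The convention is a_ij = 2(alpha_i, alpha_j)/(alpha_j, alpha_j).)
B4

The matrix has rank 4 with 2's on the diagonal. Reading the off-diagonal entries as Dynkin edges (a single edge where a_ij = a_ji = -1; a double or triple edge where a_ij * a_ji = 2 or 3), the diagram is a chain of 4 nodes with a double edge at one end; the terminal node there is the unique short simple root (B_4). One simple-root ordering that puts it in standard form is (alpha_2, alpha_1, alpha_3, alpha_4). So the algebra is type B_4, i.e. so(9).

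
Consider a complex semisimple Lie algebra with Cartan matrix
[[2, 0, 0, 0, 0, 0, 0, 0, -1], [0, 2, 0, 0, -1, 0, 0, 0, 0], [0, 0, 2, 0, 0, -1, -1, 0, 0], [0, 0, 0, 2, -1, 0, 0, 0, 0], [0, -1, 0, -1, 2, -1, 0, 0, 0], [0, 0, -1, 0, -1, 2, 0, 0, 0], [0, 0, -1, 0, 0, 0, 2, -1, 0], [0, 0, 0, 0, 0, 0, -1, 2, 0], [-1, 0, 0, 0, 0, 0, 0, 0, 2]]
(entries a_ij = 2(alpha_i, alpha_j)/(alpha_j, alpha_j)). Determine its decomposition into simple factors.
The diagram associated to this matrix has two connected components: the simple roots {alpha_1, alpha_9} form a chain of 2 nodes with single edges (A_2), and {alpha_2, alpha_3, alpha_4, alpha_5, alpha_6, alpha_7, alpha_8} form a chain of 5 nodes with a fork of two nodes at one end (D_7). A semisimple Lie algebra decomposes uniquely as the direct sum of simple ideals, one per connected component of its Dynkin diagram, so g ≅ A_2 ⊕ D_7 (dimension 8 + 91 = 99).

A_2 (sl(3)) ⊕ D_7 (so(14))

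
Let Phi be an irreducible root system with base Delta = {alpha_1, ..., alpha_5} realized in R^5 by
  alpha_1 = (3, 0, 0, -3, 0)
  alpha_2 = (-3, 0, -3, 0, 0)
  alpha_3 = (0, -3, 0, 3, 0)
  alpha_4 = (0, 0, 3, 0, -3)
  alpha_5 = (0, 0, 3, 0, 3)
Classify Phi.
D_5

Compute the Cartan integers a_ij = 2(alpha_i, alpha_j)/(alpha_j, alpha_j); the resulting 5x5 Cartan matrix is
[[2, -1, -1, 0, 0], [-1, 2, 0, -1, -1], [-1, 0, 2, 0, 0], [0, -1, 0, 2, 0], [0, -1, 0, 0, 2]].
All simple roots have the same length, so the diagram is simply laced. The associated Dynkin diagram is a chain of 3 nodes with a fork of two nodes at one end (D_5), so the type is D_5 (the algebra so(10)).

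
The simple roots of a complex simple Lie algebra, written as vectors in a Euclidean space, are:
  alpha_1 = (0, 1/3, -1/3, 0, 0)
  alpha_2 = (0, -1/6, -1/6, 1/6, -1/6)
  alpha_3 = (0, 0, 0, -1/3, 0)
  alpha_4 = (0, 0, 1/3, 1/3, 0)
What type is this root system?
F_4

Compute the Cartan integers a_ij = 2(alpha_i, alpha_j)/(alpha_j, alpha_j); the resulting 4x4 Cartan matrix is
[[2, 0, 0, -1], [0, 2, -1, 0], [0, -1, 2, -1], [-1, 0, -2, 2]].
The roots have two lengths (squared-length ratio 2:1); the short ones are alpha_{2,3}. The associated Dynkin diagram is a chain of 4 nodes with a double edge between the middle two (F_4), so the type is F_4.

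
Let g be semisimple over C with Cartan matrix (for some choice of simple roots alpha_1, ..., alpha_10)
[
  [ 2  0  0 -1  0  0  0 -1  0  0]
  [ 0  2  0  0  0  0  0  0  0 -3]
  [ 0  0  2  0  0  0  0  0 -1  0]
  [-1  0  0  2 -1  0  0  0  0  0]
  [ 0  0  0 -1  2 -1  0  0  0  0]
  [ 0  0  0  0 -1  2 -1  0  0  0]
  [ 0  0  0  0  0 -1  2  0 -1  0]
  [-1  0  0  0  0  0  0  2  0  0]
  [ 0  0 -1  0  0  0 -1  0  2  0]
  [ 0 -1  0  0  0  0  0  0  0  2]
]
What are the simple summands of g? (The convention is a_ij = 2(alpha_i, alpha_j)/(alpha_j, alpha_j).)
The diagram associated to this matrix has two connected components: the simple roots {alpha_1, alpha_3, alpha_4, alpha_5, alpha_6, alpha_7, alpha_8, alpha_9} form a chain of 8 nodes with single edges (A_8), and {alpha_2, alpha_10} form two nodes joined by a triple edge (G_2). A semisimple Lie algebra decomposes uniquely as the direct sum of simple ideals, one per connected component of its Dynkin diagram, so g ≅ A_8 ⊕ G_2 (dimension 80 + 14 = 94).

A_8 (sl(9)) ⊕ G_2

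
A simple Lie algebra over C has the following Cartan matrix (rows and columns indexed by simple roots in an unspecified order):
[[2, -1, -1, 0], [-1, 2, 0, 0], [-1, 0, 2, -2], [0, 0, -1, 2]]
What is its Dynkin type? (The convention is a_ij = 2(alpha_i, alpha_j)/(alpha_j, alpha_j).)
The matrix has rank 4 with 2's on the diagonal. Reading the off-diagonal entries as Dynkin edges (a single edge where a_ij = a_ji = -1; a double or triple edge where a_ij * a_ji = 2 or 3), the diagram is a chain of 4 nodes with a double edge at one end; the terminal node there is the unique short simple root (B_4). One simple-root ordering that puts it in standard form is (alpha_2, alpha_1, alpha_3, alpha_4). So the algebra is type B_4, i.e. so(9).

B_4 (so(9))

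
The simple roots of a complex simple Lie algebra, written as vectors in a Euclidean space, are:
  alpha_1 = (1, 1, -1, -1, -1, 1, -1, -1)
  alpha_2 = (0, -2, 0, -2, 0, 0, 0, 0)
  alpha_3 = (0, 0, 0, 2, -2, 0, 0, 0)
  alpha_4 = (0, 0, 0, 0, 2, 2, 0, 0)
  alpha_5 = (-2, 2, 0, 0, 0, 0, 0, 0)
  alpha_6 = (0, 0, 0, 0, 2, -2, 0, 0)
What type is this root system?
Compute the Cartan integers a_ij = 2(alpha_i, alpha_j)/(alpha_j, alpha_j); the resulting 6x6 Cartan matrix is
[[2, 0, 0, 0, 0, -1], [0, 2, -1, 0, -1, 0], [0, -1, 2, -1, 0, -1], [0, 0, -1, 2, 0, 0], [0, -1, 0, 0, 2, 0], [-1, 0, -1, 0, 0, 2]].
All simple roots have the same length, so the diagram is simply laced. The associated Dynkin diagram is a chain of 5 nodes with one extra node attached to the third node from one end (E_6), so the type is E_6.

E_6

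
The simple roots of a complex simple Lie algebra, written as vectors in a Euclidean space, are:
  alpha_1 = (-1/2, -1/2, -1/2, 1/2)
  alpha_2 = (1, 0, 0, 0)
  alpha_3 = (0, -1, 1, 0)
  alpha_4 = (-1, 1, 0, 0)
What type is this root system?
F4

Compute the Cartan integers a_ij = 2(alpha_i, alpha_j)/(alpha_j, alpha_j); the resulting 4x4 Cartan matrix is
[[2, -1, 0, 0], [-1, 2, 0, -1], [0, 0, 2, -1], [0, -2, -1, 2]].
The roots have two lengths (squared-length ratio 2:1); the short ones are alpha_{1,2}. The associated Dynkin diagram is a chain of 4 nodes with a double edge between the middle two (F_4), so the type is F_4.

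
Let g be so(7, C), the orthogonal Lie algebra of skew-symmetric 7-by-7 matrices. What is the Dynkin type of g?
This is so(7) with 7 odd, which has dimension 7(7-1)/2 = 21 and rank (7-1)/2 = 3. In the classification of classical Lie algebras, the orthogonal algebra so(2n+1) in an odd number of variables has type B_n; here n = 3, so the Dynkin diagram is a chain of 3 nodes with a double edge at one end; the terminal node there is the unique short simple root (B_3). Hence the type is B_3.

B3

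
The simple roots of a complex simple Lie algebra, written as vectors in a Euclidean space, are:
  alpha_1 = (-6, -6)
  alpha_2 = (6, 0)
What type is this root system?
Compute the Cartan integers a_ij = 2(alpha_i, alpha_j)/(alpha_j, alpha_j); the resulting 2x2 Cartan matrix is
[[2, -2], [-1, 2]].
The roots have two lengths (squared-length ratio 2:1); the short ones are alpha_{2}. The associated Dynkin diagram is a chain of 2 nodes with a double edge at one end; the terminal node there is the unique short simple root (B_2), so the type is B_2 (the algebra so(5)).

type B_2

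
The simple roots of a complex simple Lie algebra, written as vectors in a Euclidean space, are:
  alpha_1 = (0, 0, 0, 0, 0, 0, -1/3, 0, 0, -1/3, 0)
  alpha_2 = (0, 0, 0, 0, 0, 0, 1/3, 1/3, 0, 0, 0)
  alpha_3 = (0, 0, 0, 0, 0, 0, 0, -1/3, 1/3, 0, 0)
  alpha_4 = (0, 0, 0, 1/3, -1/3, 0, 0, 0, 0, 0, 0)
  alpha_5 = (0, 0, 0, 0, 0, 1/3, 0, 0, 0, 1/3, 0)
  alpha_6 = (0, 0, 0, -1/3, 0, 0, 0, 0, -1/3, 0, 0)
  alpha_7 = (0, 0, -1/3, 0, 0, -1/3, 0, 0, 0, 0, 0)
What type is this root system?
A_7

Compute the Cartan integers a_ij = 2(alpha_i, alpha_j)/(alpha_j, alpha_j); the resulting 7x7 Cartan matrix is
[[2, -1, 0, 0, -1, 0, 0], [-1, 2, -1, 0, 0, 0, 0], [0, -1, 2, 0, 0, -1, 0], [0, 0, 0, 2, 0, -1, 0], [-1, 0, 0, 0, 2, 0, -1], [0, 0, -1, -1, 0, 2, 0], [0, 0, 0, 0, -1, 0, 2]].
All simple roots have the same length, so the diagram is simply laced. The associated Dynkin diagram is a chain of 7 nodes with single edges (A_7), so the type is A_7 (the algebra sl(8)).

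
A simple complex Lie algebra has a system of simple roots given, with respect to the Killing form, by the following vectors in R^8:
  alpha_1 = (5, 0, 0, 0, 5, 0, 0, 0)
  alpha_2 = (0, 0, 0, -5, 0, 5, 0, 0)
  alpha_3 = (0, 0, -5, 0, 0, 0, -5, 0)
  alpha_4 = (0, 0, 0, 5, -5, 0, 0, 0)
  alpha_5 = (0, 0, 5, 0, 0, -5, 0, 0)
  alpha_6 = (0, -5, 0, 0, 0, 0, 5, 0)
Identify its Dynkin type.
A_6 (sl(7))

Compute the Cartan integers a_ij = 2(alpha_i, alpha_j)/(alpha_j, alpha_j); the resulting 6x6 Cartan matrix is
[[2, 0, 0, -1, 0, 0], [0, 2, 0, -1, -1, 0], [0, 0, 2, 0, -1, -1], [-1, -1, 0, 2, 0, 0], [0, -1, -1, 0, 2, 0], [0, 0, -1, 0, 0, 2]].
All simple roots have the same length, so the diagram is simply laced. The associated Dynkin diagram is a chain of 6 nodes with single edges (A_6), so the type is A_6 (the algebra sl(7)).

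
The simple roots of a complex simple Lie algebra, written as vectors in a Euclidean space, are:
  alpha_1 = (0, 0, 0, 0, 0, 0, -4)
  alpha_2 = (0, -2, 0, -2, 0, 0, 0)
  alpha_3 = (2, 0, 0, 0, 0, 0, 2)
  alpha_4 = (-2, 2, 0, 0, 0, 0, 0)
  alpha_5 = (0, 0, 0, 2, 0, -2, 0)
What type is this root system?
C5

Compute the Cartan integers a_ij = 2(alpha_i, alpha_j)/(alpha_j, alpha_j); the resulting 5x5 Cartan matrix is
[[2, 0, -2, 0, 0], [0, 2, 0, -1, -1], [-1, 0, 2, -1, 0], [0, -1, -1, 2, 0], [0, -1, 0, 0, 2]].
The roots have two lengths (squared-length ratio 2:1); the short ones are alpha_{2,3,4,5}. The associated Dynkin diagram is a chain of 5 nodes with a double edge at one end; the terminal node there is the unique long simple root (C_5), so the type is C_5 (the algebra sp(10)).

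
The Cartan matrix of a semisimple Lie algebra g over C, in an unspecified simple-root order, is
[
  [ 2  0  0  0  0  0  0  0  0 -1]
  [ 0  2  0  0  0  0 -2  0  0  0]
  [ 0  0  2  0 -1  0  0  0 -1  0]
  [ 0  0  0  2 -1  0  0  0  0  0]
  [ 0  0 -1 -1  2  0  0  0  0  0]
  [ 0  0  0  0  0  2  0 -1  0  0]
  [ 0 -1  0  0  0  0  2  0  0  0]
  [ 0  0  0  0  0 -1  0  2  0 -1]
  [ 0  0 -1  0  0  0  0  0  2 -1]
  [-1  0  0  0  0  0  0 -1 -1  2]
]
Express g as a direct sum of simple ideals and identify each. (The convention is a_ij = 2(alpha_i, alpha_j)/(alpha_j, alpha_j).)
B2 + E8

The diagram associated to this matrix has two connected components: the simple roots {alpha_2, alpha_7} form a chain of 2 nodes with a double edge at one end; the terminal node there is the unique short simple root (B_2), and {alpha_1, alpha_3, alpha_4, alpha_5, alpha_6, alpha_8, alpha_9, alpha_10} form a chain of 7 nodes with one extra node attached to the third node from one end (E_8). A semisimple Lie algebra decomposes uniquely as the direct sum of simple ideals, one per connected component of its Dynkin diagram, so g ≅ B_2 ⊕ E_8 (dimension 10 + 248 = 258).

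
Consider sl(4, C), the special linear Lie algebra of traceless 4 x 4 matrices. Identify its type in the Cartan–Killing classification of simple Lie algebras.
A3

This is sl(4), which has dimension 4^2 - 1 = 15 and rank 4 - 1 = 3 (a Cartan subalgebra is the diagonal traceless matrices). In the classification of classical Lie algebras, the special linear algebra sl(n+1) has type A_n; here n = 3, so the Dynkin diagram is a chain of 3 nodes with single edges (A_3). Hence the type is A_3.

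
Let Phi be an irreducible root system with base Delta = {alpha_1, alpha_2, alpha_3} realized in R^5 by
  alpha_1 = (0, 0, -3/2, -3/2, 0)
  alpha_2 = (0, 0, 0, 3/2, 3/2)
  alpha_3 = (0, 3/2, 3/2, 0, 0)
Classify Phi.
type A_3

Compute the Cartan integers a_ij = 2(alpha_i, alpha_j)/(alpha_j, alpha_j); the resulting 3x3 Cartan matrix is
[[2, -1, -1], [-1, 2, 0], [-1, 0, 2]].
All simple roots have the same length, so the diagram is simply laced. The associated Dynkin diagram is a chain of 3 nodes with single edges (A_3), so the type is A_3 (the algebra sl(4)).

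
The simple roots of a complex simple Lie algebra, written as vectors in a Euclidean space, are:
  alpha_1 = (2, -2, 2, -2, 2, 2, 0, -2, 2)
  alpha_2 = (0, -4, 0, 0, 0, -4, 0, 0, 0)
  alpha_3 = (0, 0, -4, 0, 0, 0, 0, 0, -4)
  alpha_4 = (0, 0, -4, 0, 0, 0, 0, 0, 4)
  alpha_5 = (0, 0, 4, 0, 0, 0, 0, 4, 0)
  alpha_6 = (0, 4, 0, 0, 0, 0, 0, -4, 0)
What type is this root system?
Compute the Cartan integers a_ij = 2(alpha_i, alpha_j)/(alpha_j, alpha_j); the resulting 6x6 Cartan matrix is
[[2, 0, -1, 0, 0, 0], [0, 2, 0, 0, 0, -1], [-1, 0, 2, 0, -1, 0], [0, 0, 0, 2, -1, 0], [0, 0, -1, -1, 2, -1], [0, -1, 0, 0, -1, 2]].
All simple roots have the same length, so the diagram is simply laced. The associated Dynkin diagram is a chain of 5 nodes with one extra node attached to the third node from one end (E_6), so the type is E_6.

E_6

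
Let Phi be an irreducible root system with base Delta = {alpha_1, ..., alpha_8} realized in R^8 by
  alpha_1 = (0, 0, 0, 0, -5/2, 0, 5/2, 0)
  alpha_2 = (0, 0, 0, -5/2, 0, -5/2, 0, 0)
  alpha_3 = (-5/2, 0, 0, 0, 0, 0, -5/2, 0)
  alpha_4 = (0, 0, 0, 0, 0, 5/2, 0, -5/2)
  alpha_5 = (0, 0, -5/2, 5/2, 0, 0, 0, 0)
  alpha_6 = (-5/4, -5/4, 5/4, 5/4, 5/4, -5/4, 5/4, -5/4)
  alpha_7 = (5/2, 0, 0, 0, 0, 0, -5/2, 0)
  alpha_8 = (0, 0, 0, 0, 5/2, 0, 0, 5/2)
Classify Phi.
Compute the Cartan integers a_ij = 2(alpha_i, alpha_j)/(alpha_j, alpha_j); the resulting 8x8 Cartan matrix is
[[2, 0, -1, 0, 0, 0, -1, -1], [0, 2, 0, -1, -1, 0, 0, 0], [-1, 0, 2, 0, 0, 0, 0, 0], [0, -1, 0, 2, 0, 0, 0, -1], [0, -1, 0, 0, 2, 0, 0, 0], [0, 0, 0, 0, 0, 2, -1, 0], [-1, 0, 0, 0, 0, -1, 2, 0], [-1, 0, 0, -1, 0, 0, 0, 2]].
All simple roots have the same length, so the diagram is simply laced. The associated Dynkin diagram is a chain of 7 nodes with one extra node attached to the third node from one end (E_8), so the type is E_8.

type E_8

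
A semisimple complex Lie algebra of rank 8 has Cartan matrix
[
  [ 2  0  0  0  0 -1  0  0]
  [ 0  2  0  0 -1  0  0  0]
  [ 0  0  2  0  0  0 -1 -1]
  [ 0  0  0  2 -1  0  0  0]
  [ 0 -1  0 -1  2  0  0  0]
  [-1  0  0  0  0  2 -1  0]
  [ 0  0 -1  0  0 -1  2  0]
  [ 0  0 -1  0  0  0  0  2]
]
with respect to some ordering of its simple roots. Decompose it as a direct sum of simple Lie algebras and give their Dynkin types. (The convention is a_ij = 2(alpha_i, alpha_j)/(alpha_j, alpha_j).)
A_3 ⊕ A_5

The diagram associated to this matrix has two connected components: the simple roots {alpha_2, alpha_4, alpha_5} form a chain of 3 nodes with single edges (A_3), and {alpha_1, alpha_3, alpha_6, alpha_7, alpha_8} form a chain of 5 nodes with single edges (A_5). A semisimple Lie algebra decomposes uniquely as the direct sum of simple ideals, one per connected component of its Dynkin diagram, so g ≅ A_3 ⊕ A_5 (dimension 15 + 35 = 50).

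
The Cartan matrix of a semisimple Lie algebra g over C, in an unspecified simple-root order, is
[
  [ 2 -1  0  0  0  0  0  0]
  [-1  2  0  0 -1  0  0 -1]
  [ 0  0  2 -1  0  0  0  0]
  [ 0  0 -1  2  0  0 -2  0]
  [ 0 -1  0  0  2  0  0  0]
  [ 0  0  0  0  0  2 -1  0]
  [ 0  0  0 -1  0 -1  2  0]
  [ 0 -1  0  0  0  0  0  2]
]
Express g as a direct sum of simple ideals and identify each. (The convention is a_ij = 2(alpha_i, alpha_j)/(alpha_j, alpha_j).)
The diagram associated to this matrix has two connected components: the simple roots {alpha_1, alpha_2, alpha_5, alpha_8} form a chain of 2 nodes with a fork of two nodes at one end (D_4), and {alpha_3, alpha_4, alpha_6, alpha_7} form a chain of 4 nodes with a double edge between the middle two (F_4). A semisimple Lie algebra decomposes uniquely as the direct sum of simple ideals, one per connected component of its Dynkin diagram, so g ≅ D_4 ⊕ F_4 (dimension 28 + 52 = 80).

D4 ⊕ F4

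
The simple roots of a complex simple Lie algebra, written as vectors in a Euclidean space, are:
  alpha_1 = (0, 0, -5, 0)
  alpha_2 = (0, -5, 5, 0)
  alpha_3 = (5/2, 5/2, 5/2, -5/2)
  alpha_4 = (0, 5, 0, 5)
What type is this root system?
Compute the Cartan integers a_ij = 2(alpha_i, alpha_j)/(alpha_j, alpha_j); the resulting 4x4 Cartan matrix is
[[2, -1, -1, 0], [-2, 2, 0, -1], [-1, 0, 2, 0], [0, -1, 0, 2]].
The roots have two lengths (squared-length ratio 2:1); the short ones are alpha_{1,3}. The associated Dynkin diagram is a chain of 4 nodes with a double edge between the middle two (F_4), so the type is F_4.

F4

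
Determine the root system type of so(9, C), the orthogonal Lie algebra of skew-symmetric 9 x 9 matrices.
type B_4

This is so(9) with 9 odd, which has dimension 9(9-1)/2 = 36 and rank (9-1)/2 = 4. In the classification of classical Lie algebras, the orthogonal algebra so(2n+1) in an odd number of variables has type B_n; here n = 4, so the Dynkin diagram is a chain of 4 nodes with a double edge at one end; the terminal node there is the unique short simple root (B_4). Hence the type is B_4.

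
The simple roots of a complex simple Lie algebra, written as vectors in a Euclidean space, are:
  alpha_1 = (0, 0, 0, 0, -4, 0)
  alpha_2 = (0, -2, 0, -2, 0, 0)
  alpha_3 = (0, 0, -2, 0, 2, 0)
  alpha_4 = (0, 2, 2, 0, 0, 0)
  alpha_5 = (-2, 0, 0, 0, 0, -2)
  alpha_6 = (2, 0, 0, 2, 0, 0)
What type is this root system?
Compute the Cartan integers a_ij = 2(alpha_i, alpha_j)/(alpha_j, alpha_j); the resulting 6x6 Cartan matrix is
[[2, 0, -2, 0, 0, 0], [0, 2, 0, -1, 0, -1], [-1, 0, 2, -1, 0, 0], [0, -1, -1, 2, 0, 0], [0, 0, 0, 0, 2, -1], [0, -1, 0, 0, -1, 2]].
The roots have two lengths (squared-length ratio 2:1); the short ones are alpha_{2,3,4,5,6}. The associated Dynkin diagram is a chain of 6 nodes with a double edge at one end; the terminal node there is the unique long simple root (C_6), so the type is C_6 (the algebra sp(12)).

C_6 (sp(12))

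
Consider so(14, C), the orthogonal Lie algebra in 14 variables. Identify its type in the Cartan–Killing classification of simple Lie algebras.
D_7 (so(14))

This is so(14) with 14 even, which has dimension 14(14-1)/2 = 91 and rank 14/2 = 7. In the classification of classical Lie algebras, the orthogonal algebra so(2n) in an even number of variables has type D_n; here n = 7, so the Dynkin diagram is a chain of 5 nodes with a fork of two nodes at one end (D_7). Hence the type is D_7.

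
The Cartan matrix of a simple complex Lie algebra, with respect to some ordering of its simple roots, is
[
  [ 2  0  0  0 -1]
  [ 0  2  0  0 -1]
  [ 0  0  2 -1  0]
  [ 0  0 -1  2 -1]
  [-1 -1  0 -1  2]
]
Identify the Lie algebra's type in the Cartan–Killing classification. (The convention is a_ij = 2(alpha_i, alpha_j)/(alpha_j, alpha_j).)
type D_5

The matrix has rank 5 with 2's on the diagonal. Reading the off-diagonal entries as Dynkin edges (a single edge where a_ij = a_ji = -1; a double or triple edge where a_ij * a_ji = 2 or 3), the diagram is a chain of 3 nodes with a fork of two nodes at one end (D_5). One simple-root ordering that puts it in standard form is (alpha_3, alpha_4, alpha_5, alpha_1, alpha_2). So the algebra is type D_5, i.e. so(10).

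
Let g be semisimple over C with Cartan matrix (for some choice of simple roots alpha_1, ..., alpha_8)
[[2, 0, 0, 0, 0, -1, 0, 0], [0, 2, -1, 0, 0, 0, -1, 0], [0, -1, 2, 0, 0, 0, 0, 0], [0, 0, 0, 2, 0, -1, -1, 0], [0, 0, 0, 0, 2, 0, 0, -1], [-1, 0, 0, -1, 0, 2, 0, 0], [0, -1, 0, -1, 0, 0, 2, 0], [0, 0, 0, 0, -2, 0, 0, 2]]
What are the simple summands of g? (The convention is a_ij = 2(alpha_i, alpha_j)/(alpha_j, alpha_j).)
The diagram associated to this matrix has two connected components: the simple roots {alpha_1, alpha_2, alpha_3, alpha_4, alpha_6, alpha_7} form a chain of 6 nodes with single edges (A_6), and {alpha_5, alpha_8} form a chain of 2 nodes with a double edge at one end; the terminal node there is the unique short simple root (B_2). A semisimple Lie algebra decomposes uniquely as the direct sum of simple ideals, one per connected component of its Dynkin diagram, so g ≅ A_6 ⊕ B_2 (dimension 48 + 10 = 58).

A6 + B2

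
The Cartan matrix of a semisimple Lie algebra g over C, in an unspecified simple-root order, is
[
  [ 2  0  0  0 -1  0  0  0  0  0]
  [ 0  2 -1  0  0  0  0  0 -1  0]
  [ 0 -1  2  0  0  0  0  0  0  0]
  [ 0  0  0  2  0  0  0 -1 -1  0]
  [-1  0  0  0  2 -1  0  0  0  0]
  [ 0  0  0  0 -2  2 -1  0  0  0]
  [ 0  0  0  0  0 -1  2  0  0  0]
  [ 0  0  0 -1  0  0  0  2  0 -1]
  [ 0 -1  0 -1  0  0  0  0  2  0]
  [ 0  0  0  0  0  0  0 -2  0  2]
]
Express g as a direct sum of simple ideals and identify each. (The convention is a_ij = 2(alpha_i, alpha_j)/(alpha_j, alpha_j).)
C_6 (sp(12)) ⊕ F_4

The diagram associated to this matrix has two connected components: the simple roots {alpha_2, alpha_3, alpha_4, alpha_8, alpha_9, alpha_10} form a chain of 6 nodes with a double edge at one end; the terminal node there is the unique long simple root (C_6), and {alpha_1, alpha_5, alpha_6, alpha_7} form a chain of 4 nodes with a double edge between the middle two (F_4). A semisimple Lie algebra decomposes uniquely as the direct sum of simple ideals, one per connected component of its Dynkin diagram, so g ≅ C_6 ⊕ F_4 (dimension 78 + 52 = 130).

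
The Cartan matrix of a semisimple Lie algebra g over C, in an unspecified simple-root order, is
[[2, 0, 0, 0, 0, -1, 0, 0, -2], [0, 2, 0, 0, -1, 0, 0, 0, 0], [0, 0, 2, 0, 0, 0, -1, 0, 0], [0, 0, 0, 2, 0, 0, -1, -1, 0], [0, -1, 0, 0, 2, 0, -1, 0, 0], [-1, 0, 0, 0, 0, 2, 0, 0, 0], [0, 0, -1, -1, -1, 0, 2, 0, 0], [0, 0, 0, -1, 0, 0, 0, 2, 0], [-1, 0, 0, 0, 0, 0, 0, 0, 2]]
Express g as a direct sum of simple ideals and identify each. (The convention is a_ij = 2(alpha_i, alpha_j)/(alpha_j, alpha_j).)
B_3 (so(7)) ⊕ E_6

The diagram associated to this matrix has two connected components: the simple roots {alpha_1, alpha_6, alpha_9} form a chain of 3 nodes with a double edge at one end; the terminal node there is the unique short simple root (B_3), and {alpha_2, alpha_3, alpha_4, alpha_5, alpha_7, alpha_8} form a chain of 5 nodes with one extra node attached to the third node from one end (E_6). A semisimple Lie algebra decomposes uniquely as the direct sum of simple ideals, one per connected component of its Dynkin diagram, so g ≅ B_3 ⊕ E_6 (dimension 21 + 78 = 99).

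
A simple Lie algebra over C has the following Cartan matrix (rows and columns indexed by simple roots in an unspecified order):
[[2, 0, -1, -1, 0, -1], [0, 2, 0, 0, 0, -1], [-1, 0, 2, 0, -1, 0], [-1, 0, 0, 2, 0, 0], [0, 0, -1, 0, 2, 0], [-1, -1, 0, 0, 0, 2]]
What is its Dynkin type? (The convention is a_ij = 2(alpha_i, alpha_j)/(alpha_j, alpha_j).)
E_6

The matrix has rank 6 with 2's on the diagonal. Reading the off-diagonal entries as Dynkin edges (a single edge where a_ij = a_ji = -1; a double or triple edge where a_ij * a_ji = 2 or 3), the diagram is a chain of 5 nodes with one extra node attached to the third node from one end (E_6). One simple-root ordering that puts it in standard form is (alpha_2, alpha_4, alpha_6, alpha_1, alpha_3, alpha_5). So the algebra is type E_6.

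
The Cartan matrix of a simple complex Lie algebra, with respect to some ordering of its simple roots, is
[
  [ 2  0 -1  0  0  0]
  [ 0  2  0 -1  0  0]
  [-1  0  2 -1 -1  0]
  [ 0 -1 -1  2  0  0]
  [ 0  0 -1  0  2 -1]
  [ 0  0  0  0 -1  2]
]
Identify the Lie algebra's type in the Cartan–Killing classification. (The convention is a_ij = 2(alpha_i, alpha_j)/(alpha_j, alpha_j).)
E6

The matrix has rank 6 with 2's on the diagonal. Reading the off-diagonal entries as Dynkin edges (a single edge where a_ij = a_ji = -1; a double or triple edge where a_ij * a_ji = 2 or 3), the diagram is a chain of 5 nodes with one extra node attached to the third node from one end (E_6). One simple-root ordering that puts it in standard form is (alpha_6, alpha_1, alpha_5, alpha_3, alpha_4, alpha_2). So the algebra is type E_6.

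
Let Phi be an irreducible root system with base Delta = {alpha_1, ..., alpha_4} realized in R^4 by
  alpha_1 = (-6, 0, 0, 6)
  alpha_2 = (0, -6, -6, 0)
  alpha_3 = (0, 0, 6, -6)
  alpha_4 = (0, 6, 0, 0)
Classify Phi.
Compute the Cartan integers a_ij = 2(alpha_i, alpha_j)/(alpha_j, alpha_j); the resulting 4x4 Cartan matrix is
[[2, 0, -1, 0], [0, 2, -1, -2], [-1, -1, 2, 0], [0, -1, 0, 2]].
The roots have two lengths (squared-length ratio 2:1); the short ones are alpha_{4}. The associated Dynkin diagram is a chain of 4 nodes with a double edge at one end; the terminal node there is the unique short simple root (B_4), so the type is B_4 (the algebra so(9)).

B_4 (so(9))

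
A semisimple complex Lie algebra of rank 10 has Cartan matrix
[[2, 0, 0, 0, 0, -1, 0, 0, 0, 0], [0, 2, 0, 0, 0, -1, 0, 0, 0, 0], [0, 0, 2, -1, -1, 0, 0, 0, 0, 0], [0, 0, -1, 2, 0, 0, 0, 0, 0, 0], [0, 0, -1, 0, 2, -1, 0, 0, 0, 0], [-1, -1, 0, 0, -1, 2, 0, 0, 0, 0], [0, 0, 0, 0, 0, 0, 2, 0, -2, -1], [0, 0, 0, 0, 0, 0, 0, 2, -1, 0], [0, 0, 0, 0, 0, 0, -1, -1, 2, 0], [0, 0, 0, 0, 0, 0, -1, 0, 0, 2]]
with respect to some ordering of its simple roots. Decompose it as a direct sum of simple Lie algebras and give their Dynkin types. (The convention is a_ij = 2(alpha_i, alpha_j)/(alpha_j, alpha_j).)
The diagram associated to this matrix has two connected components: the simple roots {alpha_1, alpha_2, alpha_3, alpha_4, alpha_5, alpha_6} form a chain of 4 nodes with a fork of two nodes at one end (D_6), and {alpha_7, alpha_8, alpha_9, alpha_10} form a chain of 4 nodes with a double edge between the middle two (F_4). A semisimple Lie algebra decomposes uniquely as the direct sum of simple ideals, one per connected component of its Dynkin diagram, so g ≅ D_6 ⊕ F_4 (dimension 66 + 52 = 118).

D_6 + F_4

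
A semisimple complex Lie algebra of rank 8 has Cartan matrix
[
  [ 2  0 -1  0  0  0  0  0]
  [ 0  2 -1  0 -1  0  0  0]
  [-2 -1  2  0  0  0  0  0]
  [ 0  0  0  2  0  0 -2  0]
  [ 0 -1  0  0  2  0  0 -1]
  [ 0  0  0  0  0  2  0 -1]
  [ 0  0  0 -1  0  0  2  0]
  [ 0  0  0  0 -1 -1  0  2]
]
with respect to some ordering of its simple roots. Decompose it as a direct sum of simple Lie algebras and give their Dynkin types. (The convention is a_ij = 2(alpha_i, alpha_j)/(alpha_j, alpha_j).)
The diagram associated to this matrix has two connected components: the simple roots {alpha_4, alpha_7} form a chain of 2 nodes with a double edge at one end; the terminal node there is the unique short simple root (B_2), and {alpha_1, alpha_2, alpha_3, alpha_5, alpha_6, alpha_8} form a chain of 6 nodes with a double edge at one end; the terminal node there is the unique short simple root (B_6). A semisimple Lie algebra decomposes uniquely as the direct sum of simple ideals, one per connected component of its Dynkin diagram, so g ≅ B_2 ⊕ B_6 (dimension 10 + 78 = 88).

B_2 (so(5)) + B_6 (so(13))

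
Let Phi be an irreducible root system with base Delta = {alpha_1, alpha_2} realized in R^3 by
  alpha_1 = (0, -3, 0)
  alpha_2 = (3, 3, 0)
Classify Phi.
B_2 (so(5))

Compute the Cartan integers a_ij = 2(alpha_i, alpha_j)/(alpha_j, alpha_j); the resulting 2x2 Cartan matrix is
[[2, -1], [-2, 2]].
The roots have two lengths (squared-length ratio 2:1); the short ones are alpha_{1}. The associated Dynkin diagram is a chain of 2 nodes with a double edge at one end; the terminal node there is the unique short simple root (B_2), so the type is B_2 (the algebra so(5)).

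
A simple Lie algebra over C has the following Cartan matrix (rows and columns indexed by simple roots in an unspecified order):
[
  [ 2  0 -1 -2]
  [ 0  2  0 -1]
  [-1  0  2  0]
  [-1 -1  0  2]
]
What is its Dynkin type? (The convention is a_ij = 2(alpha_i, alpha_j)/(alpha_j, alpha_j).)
type F_4

The matrix has rank 4 with 2's on the diagonal. Reading the off-diagonal entries as Dynkin edges (a single edge where a_ij = a_ji = -1; a double or triple edge where a_ij * a_ji = 2 or 3), the diagram is a chain of 4 nodes with a double edge between the middle two (F_4). One simple-root ordering that puts it in standard form is (alpha_3, alpha_1, alpha_4, alpha_2). So the algebra is type F_4.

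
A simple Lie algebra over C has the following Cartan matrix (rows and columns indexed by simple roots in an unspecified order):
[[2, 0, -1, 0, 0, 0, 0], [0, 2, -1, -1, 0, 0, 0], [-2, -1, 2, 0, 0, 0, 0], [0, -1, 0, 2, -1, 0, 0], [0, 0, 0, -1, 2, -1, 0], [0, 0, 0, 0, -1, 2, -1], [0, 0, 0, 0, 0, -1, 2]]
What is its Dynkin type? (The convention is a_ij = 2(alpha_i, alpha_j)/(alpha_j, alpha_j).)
B_7 (so(15))

The matrix has rank 7 with 2's on the diagonal. Reading the off-diagonal entries as Dynkin edges (a single edge where a_ij = a_ji = -1; a double or triple edge where a_ij * a_ji = 2 or 3), the diagram is a chain of 7 nodes with a double edge at one end; the terminal node there is the unique short simple root (B_7). One simple-root ordering that puts it in standard form is (alpha_7, alpha_6, alpha_5, alpha_4, alpha_2, alpha_3, alpha_1). So the algebra is type B_7, i.e. so(15).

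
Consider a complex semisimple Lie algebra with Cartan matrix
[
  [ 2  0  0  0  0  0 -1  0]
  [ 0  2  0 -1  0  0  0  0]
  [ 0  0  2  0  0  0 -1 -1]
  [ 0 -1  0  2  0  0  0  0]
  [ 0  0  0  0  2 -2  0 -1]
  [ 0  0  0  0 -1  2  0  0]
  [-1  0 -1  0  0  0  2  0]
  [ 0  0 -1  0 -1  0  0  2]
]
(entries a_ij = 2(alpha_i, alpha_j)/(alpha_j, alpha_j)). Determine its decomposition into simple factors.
The diagram associated to this matrix has two connected components: the simple roots {alpha_2, alpha_4} form a chain of 2 nodes with single edges (A_2), and {alpha_1, alpha_3, alpha_5, alpha_6, alpha_7, alpha_8} form a chain of 6 nodes with a double edge at one end; the terminal node there is the unique short simple root (B_6). A semisimple Lie algebra decomposes uniquely as the direct sum of simple ideals, one per connected component of its Dynkin diagram, so g ≅ A_2 ⊕ B_6 (dimension 8 + 78 = 86).

A_2 (sl(3)) + B_6 (so(13))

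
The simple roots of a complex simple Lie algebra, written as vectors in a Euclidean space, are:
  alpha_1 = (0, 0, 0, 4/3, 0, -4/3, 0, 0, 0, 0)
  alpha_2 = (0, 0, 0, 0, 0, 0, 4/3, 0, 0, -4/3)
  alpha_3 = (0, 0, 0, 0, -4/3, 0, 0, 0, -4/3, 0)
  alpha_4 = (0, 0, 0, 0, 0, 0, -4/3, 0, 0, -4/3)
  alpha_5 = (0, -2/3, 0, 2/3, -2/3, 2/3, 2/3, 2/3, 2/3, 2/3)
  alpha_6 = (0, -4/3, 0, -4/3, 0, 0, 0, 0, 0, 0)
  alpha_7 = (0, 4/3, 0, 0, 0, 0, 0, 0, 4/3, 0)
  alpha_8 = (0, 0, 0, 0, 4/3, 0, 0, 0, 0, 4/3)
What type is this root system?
Compute the Cartan integers a_ij = 2(alpha_i, alpha_j)/(alpha_j, alpha_j); the resulting 8x8 Cartan matrix is
[[2, 0, 0, 0, 0, -1, 0, 0], [0, 2, 0, 0, 0, 0, 0, -1], [0, 0, 2, 0, 0, 0, -1, -1], [0, 0, 0, 2, -1, 0, 0, -1], [0, 0, 0, -1, 2, 0, 0, 0], [-1, 0, 0, 0, 0, 2, -1, 0], [0, 0, -1, 0, 0, -1, 2, 0], [0, -1, -1, -1, 0, 0, 0, 2]].
All simple roots have the same length, so the diagram is simply laced. The associated Dynkin diagram is a chain of 7 nodes with one extra node attached to the third node from one end (E_8), so the type is E_8.

E8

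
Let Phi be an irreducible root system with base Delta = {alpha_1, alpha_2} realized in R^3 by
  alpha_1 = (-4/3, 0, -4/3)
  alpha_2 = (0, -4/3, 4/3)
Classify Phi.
Compute the Cartan integers a_ij = 2(alpha_i, alpha_j)/(alpha_j, alpha_j); the resulting 2x2 Cartan matrix is
[[2, -1], [-1, 2]].
All simple roots have the same length, so the diagram is simply laced. The associated Dynkin diagram is a chain of 2 nodes with single edges (A_2), so the type is A_2 (the algebra sl(3)).

A_2 (sl(3))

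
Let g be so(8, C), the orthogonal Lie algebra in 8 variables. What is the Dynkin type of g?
D_4

This is so(8) with 8 even, which has dimension 8(8-1)/2 = 28 and rank 8/2 = 4. In the classification of classical Lie algebras, the orthogonal algebra so(2n) in an even number of variables has type D_n; here n = 4, so the Dynkin diagram is a chain of 2 nodes with a fork of two nodes at one end (D_4). Hence the type is D_4.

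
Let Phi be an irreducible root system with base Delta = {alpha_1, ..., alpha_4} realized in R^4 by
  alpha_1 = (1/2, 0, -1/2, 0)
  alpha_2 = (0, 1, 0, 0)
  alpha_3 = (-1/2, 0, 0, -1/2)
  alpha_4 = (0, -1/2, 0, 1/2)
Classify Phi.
C4

Compute the Cartan integers a_ij = 2(alpha_i, alpha_j)/(alpha_j, alpha_j); the resulting 4x4 Cartan matrix is
[[2, 0, -1, 0], [0, 2, 0, -2], [-1, 0, 2, -1], [0, -1, -1, 2]].
The roots have two lengths (squared-length ratio 2:1); the short ones are alpha_{1,3,4}. The associated Dynkin diagram is a chain of 4 nodes with a double edge at one end; the terminal node there is the unique long simple root (C_4), so the type is C_4 (the algebra sp(8)).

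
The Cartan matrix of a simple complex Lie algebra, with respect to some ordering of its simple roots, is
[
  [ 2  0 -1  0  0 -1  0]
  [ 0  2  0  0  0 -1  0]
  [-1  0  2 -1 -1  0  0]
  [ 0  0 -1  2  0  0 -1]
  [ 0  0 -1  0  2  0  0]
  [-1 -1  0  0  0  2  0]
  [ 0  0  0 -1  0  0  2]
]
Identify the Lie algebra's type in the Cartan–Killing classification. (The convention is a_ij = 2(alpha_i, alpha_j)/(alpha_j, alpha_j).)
The matrix has rank 7 with 2's on the diagonal. Reading the off-diagonal entries as Dynkin edges (a single edge where a_ij = a_ji = -1; a double or triple edge where a_ij * a_ji = 2 or 3), the diagram is a chain of 6 nodes with one extra node attached to the third node from one end (E_7). One simple-root ordering that puts it in standard form is (alpha_7, alpha_5, alpha_4, alpha_3, alpha_1, alpha_6, alpha_2). So the algebra is type E_7.

E_7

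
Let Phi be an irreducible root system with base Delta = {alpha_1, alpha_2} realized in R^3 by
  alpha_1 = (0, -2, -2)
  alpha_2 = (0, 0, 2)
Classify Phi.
B_2 (so(5))

Compute the Cartan integers a_ij = 2(alpha_i, alpha_j)/(alpha_j, alpha_j); the resulting 2x2 Cartan matrix is
[[2, -2], [-1, 2]].
The roots have two lengths (squared-length ratio 2:1); the short ones are alpha_{2}. The associated Dynkin diagram is a chain of 2 nodes with a double edge at one end; the terminal node there is the unique short simple root (B_2), so the type is B_2 (the algebra so(5)).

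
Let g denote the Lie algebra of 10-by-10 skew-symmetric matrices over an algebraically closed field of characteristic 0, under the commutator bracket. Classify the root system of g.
D_5

This is so(10) with 10 even, which has dimension 10(10-1)/2 = 45 and rank 10/2 = 5. In the classification of classical Lie algebras, the orthogonal algebra so(2n) in an even number of variables has type D_n; here n = 5, so the Dynkin diagram is a chain of 3 nodes with a fork of two nodes at one end (D_5). Hence the type is D_5.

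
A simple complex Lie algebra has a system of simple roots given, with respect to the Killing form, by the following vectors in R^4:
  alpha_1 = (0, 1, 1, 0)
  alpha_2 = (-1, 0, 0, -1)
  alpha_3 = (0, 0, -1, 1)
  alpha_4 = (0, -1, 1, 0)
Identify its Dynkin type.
D4

Compute the Cartan integers a_ij = 2(alpha_i, alpha_j)/(alpha_j, alpha_j); the resulting 4x4 Cartan matrix is
[[2, 0, -1, 0], [0, 2, -1, 0], [-1, -1, 2, -1], [0, 0, -1, 2]].
All simple roots have the same length, so the diagram is simply laced. The associated Dynkin diagram is a chain of 2 nodes with a fork of two nodes at one end (D_4), so the type is D_4 (the algebra so(8)).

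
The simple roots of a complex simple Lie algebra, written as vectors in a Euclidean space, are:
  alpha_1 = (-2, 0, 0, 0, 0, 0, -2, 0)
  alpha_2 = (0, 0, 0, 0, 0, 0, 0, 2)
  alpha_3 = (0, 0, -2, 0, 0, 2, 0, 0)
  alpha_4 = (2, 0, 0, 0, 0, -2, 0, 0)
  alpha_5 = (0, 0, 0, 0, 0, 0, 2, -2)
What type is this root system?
Compute the Cartan integers a_ij = 2(alpha_i, alpha_j)/(alpha_j, alpha_j); the resulting 5x5 Cartan matrix is
[[2, 0, 0, -1, -1], [0, 2, 0, 0, -1], [0, 0, 2, -1, 0], [-1, 0, -1, 2, 0], [-1, -2, 0, 0, 2]].
The roots have two lengths (squared-length ratio 2:1); the short ones are alpha_{2}. The associated Dynkin diagram is a chain of 5 nodes with a double edge at one end; the terminal node there is the unique short simple root (B_5), so the type is B_5 (the algebra so(11)).

type B_5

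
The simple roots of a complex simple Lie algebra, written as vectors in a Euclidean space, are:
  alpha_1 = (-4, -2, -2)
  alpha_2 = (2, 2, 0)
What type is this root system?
G2

Compute the Cartan integers a_ij = 2(alpha_i, alpha_j)/(alpha_j, alpha_j); the resulting 2x2 Cartan matrix is
[[2, -3], [-1, 2]].
The roots have two lengths (squared-length ratio 3:1); the short ones are alpha_{2}. The associated Dynkin diagram is two nodes joined by a triple edge (G_2), so the type is G_2.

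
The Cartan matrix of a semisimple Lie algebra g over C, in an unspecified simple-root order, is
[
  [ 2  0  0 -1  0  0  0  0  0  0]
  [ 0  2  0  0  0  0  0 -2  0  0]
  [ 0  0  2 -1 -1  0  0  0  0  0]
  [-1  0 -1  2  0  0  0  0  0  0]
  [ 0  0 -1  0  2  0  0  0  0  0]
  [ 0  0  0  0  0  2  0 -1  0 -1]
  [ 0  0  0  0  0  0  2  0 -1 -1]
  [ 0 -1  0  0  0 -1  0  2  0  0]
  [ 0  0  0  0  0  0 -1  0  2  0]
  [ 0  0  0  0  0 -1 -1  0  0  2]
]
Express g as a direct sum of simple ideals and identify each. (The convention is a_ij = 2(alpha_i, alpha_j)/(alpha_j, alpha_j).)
The diagram associated to this matrix has two connected components: the simple roots {alpha_1, alpha_3, alpha_4, alpha_5} form a chain of 4 nodes with single edges (A_4), and {alpha_2, alpha_6, alpha_7, alpha_8, alpha_9, alpha_10} form a chain of 6 nodes with a double edge at one end; the terminal node there is the unique long simple root (C_6). A semisimple Lie algebra decomposes uniquely as the direct sum of simple ideals, one per connected component of its Dynkin diagram, so g ≅ A_4 ⊕ C_6 (dimension 24 + 78 = 102).

A_4 (sl(5)) ⊕ C_6 (sp(12))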